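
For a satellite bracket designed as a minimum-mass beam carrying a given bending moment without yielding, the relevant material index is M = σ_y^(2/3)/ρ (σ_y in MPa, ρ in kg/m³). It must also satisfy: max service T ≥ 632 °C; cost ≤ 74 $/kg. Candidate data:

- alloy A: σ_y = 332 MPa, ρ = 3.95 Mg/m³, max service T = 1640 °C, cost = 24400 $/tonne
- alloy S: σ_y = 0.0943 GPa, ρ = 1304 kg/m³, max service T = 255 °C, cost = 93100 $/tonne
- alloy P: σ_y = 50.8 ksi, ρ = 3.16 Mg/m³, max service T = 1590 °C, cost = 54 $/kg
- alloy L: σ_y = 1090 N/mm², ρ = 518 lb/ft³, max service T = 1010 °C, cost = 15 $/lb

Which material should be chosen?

Screen on constraints: max service T ≥ 632 °C; cost ≤ 74 $/kg. Survivors: alloy A, alloy P, alloy L.
Putting every candidate on a common basis:
  alloy A: σ_y = 332.0 MPa, ρ = 3950 kg/m³
  alloy P: σ_y = 350.3 MPa, ρ = 3160 kg/m³
  alloy L: σ_y = 1090 MPa, ρ = 8298 kg/m³
  alloy P: M = 15.7×10⁻³
  alloy L: M = 12.8×10⁻³
  alloy A: M = 12.1×10⁻³
The maximum is for alloy P.

alloy P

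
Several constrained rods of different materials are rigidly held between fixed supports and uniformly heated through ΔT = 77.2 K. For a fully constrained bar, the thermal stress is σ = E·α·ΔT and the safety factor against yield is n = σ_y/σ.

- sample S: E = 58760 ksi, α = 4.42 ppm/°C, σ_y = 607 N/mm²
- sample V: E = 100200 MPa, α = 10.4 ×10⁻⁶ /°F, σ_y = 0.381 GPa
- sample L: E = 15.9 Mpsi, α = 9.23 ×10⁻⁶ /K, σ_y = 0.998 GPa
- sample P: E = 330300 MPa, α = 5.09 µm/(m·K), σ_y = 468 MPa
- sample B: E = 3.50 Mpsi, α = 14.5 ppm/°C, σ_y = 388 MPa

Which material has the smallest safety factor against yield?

Converting E to GPa, α to ×10⁻⁶/K, σ_y to MPa, then σ and n for each:
  sample S: E = 405.1, α = 4.42, σ_y = 607.0 → σ = 138 MPa, n = 4.39
  sample V: E = 100.2, α = 18.7, σ_y = 381.0 → σ = 145 MPa, n = 2.63
  sample L: E = 109.6, α = 9.23, σ_y = 998.0 → σ = 78.1 MPa, n = 12.8
  sample P: E = 330.3, α = 5.09, σ_y = 468.0 → σ = 130 MPa, n = 3.61
  sample B: E = 24.13, α = 14.5, σ_y = 388.0 → σ = 27.0 MPa, n = 14.4
The minimum is sample V at n = 2.63.

sample V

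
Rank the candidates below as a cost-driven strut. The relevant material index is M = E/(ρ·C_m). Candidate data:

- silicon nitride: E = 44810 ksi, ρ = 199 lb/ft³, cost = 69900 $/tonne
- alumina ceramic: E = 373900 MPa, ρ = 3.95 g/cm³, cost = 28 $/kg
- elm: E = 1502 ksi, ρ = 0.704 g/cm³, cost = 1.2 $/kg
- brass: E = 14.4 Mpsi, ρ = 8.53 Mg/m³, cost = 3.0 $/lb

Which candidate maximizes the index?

In SI units:
  silicon nitride: E = 309.0 GPa, ρ = 3188 kg/m³, cost = 69.90 $/kg
  alumina ceramic: E = 373.9 GPa, ρ = 3950 kg/m³, cost = 28.00 $/kg
  elm: E = 10.36 GPa, ρ = 704.0 kg/m³, cost = 1.200 $/kg
  brass: E = 99.28 GPa, ρ = 8530 kg/m³, cost = 6.614 $/kg
  elm: M = 12.3 MN·m per $
  alumina ceramic: M = 3.38 MN·m per $
  brass: M = 1.76 MN·m per $
  silicon nitride: M = 1.39 MN·m per $
Highest index: elm.

elm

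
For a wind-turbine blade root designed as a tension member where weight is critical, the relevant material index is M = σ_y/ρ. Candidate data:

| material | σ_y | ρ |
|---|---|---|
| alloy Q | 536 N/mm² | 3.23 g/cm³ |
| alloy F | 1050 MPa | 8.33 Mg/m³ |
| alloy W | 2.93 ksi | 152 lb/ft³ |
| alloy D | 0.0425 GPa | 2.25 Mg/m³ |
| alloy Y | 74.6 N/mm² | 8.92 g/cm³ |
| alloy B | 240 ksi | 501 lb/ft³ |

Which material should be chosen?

alloy B

In SI units:
  alloy Q: σ_y = 536.0 MPa, ρ = 3230 kg/m³
  alloy F: σ_y = 1050 MPa, ρ = 8330 kg/m³
  alloy W: σ_y = 20.20 MPa, ρ = 2435 kg/m³
  alloy D: σ_y = 42.50 MPa, ρ = 2250 kg/m³
  alloy Y: σ_y = 74.60 MPa, ρ = 8920 kg/m³
  alloy B: σ_y = 1655 MPa, ρ = 8025 kg/m³
  alloy B: M = 206 kN·m/kg
  alloy Q: M = 166 kN·m/kg
  alloy F: M = 126 kN·m/kg
  alloy D: M = 18.9 kN·m/kg
  alloy Y: M = 8.36 kN·m/kg
  alloy W: M = 8.30 kN·m/kg
Alloy B has the largest M.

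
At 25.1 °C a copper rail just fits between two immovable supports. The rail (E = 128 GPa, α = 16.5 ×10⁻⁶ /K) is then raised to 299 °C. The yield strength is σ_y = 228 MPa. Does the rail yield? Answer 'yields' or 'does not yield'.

yields

ΔT = 273.9 K. Constrained thermal stress σ = E·α·ΔT = 128.0×10³ MPa × 16.5×10⁻⁶ × 273.9 = 578 MPa (compressive).
Compare to σ_y = 228 MPa: σ ≥ σ_y, so it yields.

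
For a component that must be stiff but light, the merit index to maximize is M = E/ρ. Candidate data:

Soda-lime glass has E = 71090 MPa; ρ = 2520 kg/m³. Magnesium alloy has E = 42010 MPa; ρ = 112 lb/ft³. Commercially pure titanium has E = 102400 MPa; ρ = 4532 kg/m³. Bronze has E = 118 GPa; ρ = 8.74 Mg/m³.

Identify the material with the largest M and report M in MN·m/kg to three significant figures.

soda-lime glass, M = 28.2 MN·m/kg

Normalizing units and computing the index:
  soda-lime glass: E = 71.09 GPa, ρ = 2520 kg/m³
  magnesium alloy: E = 42.01 GPa, ρ = 1794 kg/m³
  commercially pure titanium: E = 102.4 GPa, ρ = 4532 kg/m³
  bronze: E = 118.0 GPa, ρ = 8740 kg/m³
  soda-lime glass: M = 28.2 MN·m/kg
  magnesium alloy: M = 23.4 MN·m/kg
  commercially pure titanium: M = 22.6 MN·m/kg
  bronze: M = 13.5 MN·m/kg
Soda-lime glass ranks first.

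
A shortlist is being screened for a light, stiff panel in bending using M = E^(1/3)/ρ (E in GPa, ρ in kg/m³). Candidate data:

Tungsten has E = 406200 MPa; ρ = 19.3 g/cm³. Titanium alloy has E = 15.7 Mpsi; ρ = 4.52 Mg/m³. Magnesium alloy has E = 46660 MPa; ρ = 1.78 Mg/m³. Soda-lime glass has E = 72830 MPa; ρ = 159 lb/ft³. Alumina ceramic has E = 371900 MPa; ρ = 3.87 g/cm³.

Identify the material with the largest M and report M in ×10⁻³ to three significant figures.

magnesium alloy, M = 2.02×10⁻³

In SI units:
  tungsten: E = 406.2 GPa, ρ = 19300 kg/m³
  titanium alloy: E = 108.2 GPa, ρ = 4520 kg/m³
  magnesium alloy: E = 46.66 GPa, ρ = 1780 kg/m³
  soda-lime glass: E = 72.83 GPa, ρ = 2547 kg/m³
  alumina ceramic: E = 371.9 GPa, ρ = 3870 kg/m³
  magnesium alloy: M = 2.02×10⁻³
  alumina ceramic: M = 1.86×10⁻³
  soda-lime glass: M = 1.64×10⁻³
  titanium alloy: M = 1.05×10⁻³
  tungsten: M = 0.384×10⁻³
The maximum is for magnesium alloy.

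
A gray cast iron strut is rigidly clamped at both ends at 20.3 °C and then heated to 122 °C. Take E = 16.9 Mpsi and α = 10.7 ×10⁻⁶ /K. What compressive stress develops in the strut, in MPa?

127 MPa

E = 16.9 Mpsi = 116.5 GPa.
ΔT = 101.7 K. Constrained thermal stress σ = E·α·ΔT = 116.5×10³ MPa × 10.7×10⁻⁶ × 101.7 = 127 MPa (compressive).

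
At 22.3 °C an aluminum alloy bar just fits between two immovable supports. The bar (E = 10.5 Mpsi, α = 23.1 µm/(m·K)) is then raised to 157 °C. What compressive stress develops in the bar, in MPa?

E = 10.5 Mpsi = 72.39 GPa.
ΔT = 134.7 K. Constrained thermal stress σ = E·α·ΔT = 72.39×10³ MPa × 23.1×10⁻⁶ × 134.7 = 225 MPa (compressive).

225 MPa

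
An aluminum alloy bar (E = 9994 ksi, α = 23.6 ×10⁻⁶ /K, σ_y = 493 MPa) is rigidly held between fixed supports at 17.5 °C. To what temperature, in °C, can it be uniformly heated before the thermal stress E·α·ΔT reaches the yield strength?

321 °C

E = 9994 ksi = 68.91 GPa.
E·α·ΔT = 493.0 MPa ⇒ ΔT = 493.0 / (68.91×10³ × 23.6×10⁻⁶) = 303.2 K.
T = 17.5 + 303.2 = 320.7 °C.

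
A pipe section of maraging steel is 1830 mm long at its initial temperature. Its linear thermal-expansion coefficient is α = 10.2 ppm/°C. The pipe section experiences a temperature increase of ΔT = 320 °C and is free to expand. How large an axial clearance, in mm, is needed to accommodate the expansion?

5.97 mm

ΔL = α·L₀·ΔT = 10.2×10⁻⁶ × 1830 mm × 320.0 K = 5.97 mm.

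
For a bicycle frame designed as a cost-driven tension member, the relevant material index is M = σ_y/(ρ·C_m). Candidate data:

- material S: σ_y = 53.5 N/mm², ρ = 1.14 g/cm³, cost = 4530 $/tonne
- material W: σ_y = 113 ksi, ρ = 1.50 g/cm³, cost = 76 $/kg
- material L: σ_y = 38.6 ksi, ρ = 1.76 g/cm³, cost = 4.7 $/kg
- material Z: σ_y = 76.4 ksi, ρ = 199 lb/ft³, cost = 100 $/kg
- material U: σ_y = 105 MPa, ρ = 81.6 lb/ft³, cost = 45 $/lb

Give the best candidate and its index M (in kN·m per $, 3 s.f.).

Normalizing units and computing the index:
  material S: σ_y = 53.50 MPa, ρ = 1140 kg/m³, cost = 4.530 $/kg
  material W: σ_y = 779.1 MPa, ρ = 1500 kg/m³, cost = 76.00 $/kg
  material L: σ_y = 266.1 MPa, ρ = 1760 kg/m³, cost = 4.700 $/kg
  material Z: σ_y = 526.8 MPa, ρ = 3188 kg/m³, cost = 100.0 $/kg
  material U: σ_y = 105.0 MPa, ρ = 1307 kg/m³, cost = 99.21 $/kg
  material L: M = 32.2 kN·m per $
  material S: M = 10.4 kN·m per $
  material W: M = 6.83 kN·m per $
  material Z: M = 1.65 kN·m per $
  material U: M = 0.810 kN·m per $
Highest index: material L.

material L, M = 32.2 kN·m per $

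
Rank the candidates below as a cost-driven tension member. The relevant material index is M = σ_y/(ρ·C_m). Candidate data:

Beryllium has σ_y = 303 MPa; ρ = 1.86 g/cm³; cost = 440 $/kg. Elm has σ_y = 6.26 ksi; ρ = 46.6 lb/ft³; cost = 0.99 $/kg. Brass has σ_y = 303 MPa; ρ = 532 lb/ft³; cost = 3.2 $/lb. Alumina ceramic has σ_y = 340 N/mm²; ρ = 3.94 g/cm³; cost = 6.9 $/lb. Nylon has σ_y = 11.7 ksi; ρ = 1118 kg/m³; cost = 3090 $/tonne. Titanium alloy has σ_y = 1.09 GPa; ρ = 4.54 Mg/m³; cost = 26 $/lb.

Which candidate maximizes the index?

elm

In SI units:
  beryllium: σ_y = 303.0 MPa, ρ = 1860 kg/m³, cost = 440.0 $/kg
  elm: σ_y = 43.16 MPa, ρ = 746.5 kg/m³, cost = 0.9900 $/kg
  brass: σ_y = 303.0 MPa, ρ = 8522 kg/m³, cost = 7.055 $/kg
  alumina ceramic: σ_y = 340.0 MPa, ρ = 3940 kg/m³, cost = 15.21 $/kg
  nylon: σ_y = 80.67 MPa, ρ = 1118 kg/m³, cost = 3.090 $/kg
  titanium alloy: σ_y = 1090 MPa, ρ = 4540 kg/m³, cost = 57.32 $/kg
  elm: M = 58.4 kN·m per $
  nylon: M = 23.4 kN·m per $
  alumina ceramic: M = 5.67 kN·m per $
  brass: M = 5.04 kN·m per $
  titanium alloy: M = 4.19 kN·m per $
  beryllium: M = 0.370 kN·m per $
The maximum is for elm.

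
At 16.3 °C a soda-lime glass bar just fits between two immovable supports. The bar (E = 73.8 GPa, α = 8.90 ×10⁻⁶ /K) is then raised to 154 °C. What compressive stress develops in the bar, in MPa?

90.4 MPa

ΔT = 137.7 K. Constrained thermal stress σ = E·α·ΔT = 73.80×10³ MPa × 8.90×10⁻⁶ × 137.7 = 90.4 MPa (compressive).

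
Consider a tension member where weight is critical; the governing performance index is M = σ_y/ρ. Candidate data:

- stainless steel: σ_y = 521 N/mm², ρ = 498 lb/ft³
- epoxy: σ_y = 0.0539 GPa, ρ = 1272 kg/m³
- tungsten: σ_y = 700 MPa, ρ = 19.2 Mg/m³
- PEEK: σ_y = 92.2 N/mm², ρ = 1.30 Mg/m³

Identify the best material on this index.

PEEK

Putting every candidate on a common basis:
  stainless steel: σ_y = 521.0 MPa, ρ = 7977 kg/m³
  epoxy: σ_y = 53.90 MPa, ρ = 1272 kg/m³
  tungsten: σ_y = 700.0 MPa, ρ = 19200 kg/m³
  PEEK: σ_y = 92.20 MPa, ρ = 1300 kg/m³
  PEEK: M = 70.9 kN·m/kg
  stainless steel: M = 65.3 kN·m/kg
  epoxy: M = 42.4 kN·m/kg
  tungsten: M = 36.5 kN·m/kg
The maximum is for PEEK.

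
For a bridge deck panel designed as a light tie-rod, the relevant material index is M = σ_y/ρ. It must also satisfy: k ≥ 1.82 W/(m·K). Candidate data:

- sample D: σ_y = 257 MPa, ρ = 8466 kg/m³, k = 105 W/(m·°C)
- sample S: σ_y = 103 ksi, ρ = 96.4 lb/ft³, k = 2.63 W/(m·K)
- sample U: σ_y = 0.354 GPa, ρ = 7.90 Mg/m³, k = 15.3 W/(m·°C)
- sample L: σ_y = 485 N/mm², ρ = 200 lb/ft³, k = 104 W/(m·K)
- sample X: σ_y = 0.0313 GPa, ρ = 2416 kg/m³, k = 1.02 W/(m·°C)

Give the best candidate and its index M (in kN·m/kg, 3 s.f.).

Screen on constraints: k ≥ 1.82 W/(m·K). Survivors: sample D, sample S, sample U, sample L.
After converting to SI:
  sample D: σ_y = 257.0 MPa, ρ = 8466 kg/m³
  sample S: σ_y = 710.2 MPa, ρ = 1544 kg/m³
  sample U: σ_y = 354.0 MPa, ρ = 7900 kg/m³
  sample L: σ_y = 485.0 MPa, ρ = 3204 kg/m³
  sample S: M = 460 kN·m/kg
  sample L: M = 151 kN·m/kg
  sample U: M = 44.8 kN·m/kg
  sample D: M = 30.4 kN·m/kg
The maximum is for sample S.

sample S, M = 460 kN·m/kg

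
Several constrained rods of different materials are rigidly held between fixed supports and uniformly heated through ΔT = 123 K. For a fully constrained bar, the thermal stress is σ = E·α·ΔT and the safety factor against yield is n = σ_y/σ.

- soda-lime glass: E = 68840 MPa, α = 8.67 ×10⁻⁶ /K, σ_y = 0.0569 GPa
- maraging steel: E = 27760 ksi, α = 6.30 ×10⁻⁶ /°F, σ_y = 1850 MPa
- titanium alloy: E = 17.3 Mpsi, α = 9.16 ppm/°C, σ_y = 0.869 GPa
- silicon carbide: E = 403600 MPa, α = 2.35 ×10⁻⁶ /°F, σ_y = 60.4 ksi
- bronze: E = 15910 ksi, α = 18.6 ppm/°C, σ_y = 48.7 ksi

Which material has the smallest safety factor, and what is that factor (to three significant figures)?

soda-lime glass, n = 0.775

With everything in SI (GPa, ×10⁻⁶/K, MPa):
  soda-lime glass: E = 68.84, α = 8.67, σ_y = 56.90 → σ = 73.4 MPa, n = 0.775
  maraging steel: E = 191.4, α = 11.3, σ_y = 1850 → σ = 267 MPa, n = 6.93
  titanium alloy: E = 119.3, α = 9.16, σ_y = 869.0 → σ = 134 MPa, n = 6.47
  silicon carbide: E = 403.6, α = 4.23, σ_y = 416.4 → σ = 210 MPa, n = 1.98
  bronze: E = 109.7, α = 18.6, σ_y = 335.8 → σ = 251 MPa, n = 1.34
Smallest n: soda-lime glass with n = 0.775.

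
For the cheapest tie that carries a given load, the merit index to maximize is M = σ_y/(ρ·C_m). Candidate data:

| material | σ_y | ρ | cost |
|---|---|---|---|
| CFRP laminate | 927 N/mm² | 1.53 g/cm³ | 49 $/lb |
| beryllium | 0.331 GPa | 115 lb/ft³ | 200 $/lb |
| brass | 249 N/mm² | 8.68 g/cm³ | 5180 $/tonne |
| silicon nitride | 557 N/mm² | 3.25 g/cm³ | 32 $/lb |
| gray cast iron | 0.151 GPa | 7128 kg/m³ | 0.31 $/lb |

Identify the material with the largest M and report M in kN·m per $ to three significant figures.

gray cast iron, M = 31.0 kN·m per $

Putting every candidate on a common basis:
  CFRP laminate: σ_y = 927.0 MPa, ρ = 1530 kg/m³, cost = 108.0 $/kg
  beryllium: σ_y = 331.0 MPa, ρ = 1842 kg/m³, cost = 440.9 $/kg
  brass: σ_y = 249.0 MPa, ρ = 8680 kg/m³, cost = 5.180 $/kg
  silicon nitride: σ_y = 557.0 MPa, ρ = 3250 kg/m³, cost = 70.55 $/kg
  gray cast iron: σ_y = 151.0 MPa, ρ = 7128 kg/m³, cost = 0.6834 $/kg
  gray cast iron: M = 31.0 kN·m per $
  CFRP laminate: M = 5.61 kN·m per $
  brass: M = 5.54 kN·m per $
  silicon nitride: M = 2.43 kN·m per $
  beryllium: M = 0.408 kN·m per $
The maximum is for gray cast iron.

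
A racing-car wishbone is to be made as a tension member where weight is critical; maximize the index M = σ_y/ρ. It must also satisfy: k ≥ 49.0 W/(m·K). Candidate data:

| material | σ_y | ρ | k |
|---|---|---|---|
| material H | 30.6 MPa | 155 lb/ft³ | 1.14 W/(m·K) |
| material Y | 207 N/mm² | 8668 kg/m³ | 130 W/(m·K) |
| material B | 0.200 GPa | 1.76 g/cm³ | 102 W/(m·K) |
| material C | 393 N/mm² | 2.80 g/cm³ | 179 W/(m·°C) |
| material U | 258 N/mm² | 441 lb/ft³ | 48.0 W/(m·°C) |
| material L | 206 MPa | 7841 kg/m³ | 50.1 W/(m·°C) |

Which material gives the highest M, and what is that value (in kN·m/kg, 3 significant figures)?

Screen on constraints: k ≥ 49.0 W/(m·K). Survivors: material Y, material B, material C, material L.
In SI units:
  material Y: σ_y = 207.0 MPa, ρ = 8668 kg/m³
  material B: σ_y = 200.0 MPa, ρ = 1760 kg/m³
  material C: σ_y = 393.0 MPa, ρ = 2800 kg/m³
  material L: σ_y = 206.0 MPa, ρ = 7841 kg/m³
  material C: M = 140 kN·m/kg
  material B: M = 114 kN·m/kg
  material L: M = 26.3 kN·m/kg
  material Y: M = 23.9 kN·m/kg
Material C has the largest M.

material C, M = 140 kN·m/kg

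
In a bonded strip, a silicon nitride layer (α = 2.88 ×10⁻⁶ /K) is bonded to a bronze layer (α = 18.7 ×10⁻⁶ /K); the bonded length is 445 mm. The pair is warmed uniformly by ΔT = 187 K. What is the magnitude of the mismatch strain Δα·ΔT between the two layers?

Δα = |2.88 − 18.7|×10⁻⁶/K = 15.8×10⁻⁶/K.
Mismatch strain = Δα·ΔT = 15.8×10⁻⁶ × 187.0 = 2.96×10⁻³.

2.96×10⁻³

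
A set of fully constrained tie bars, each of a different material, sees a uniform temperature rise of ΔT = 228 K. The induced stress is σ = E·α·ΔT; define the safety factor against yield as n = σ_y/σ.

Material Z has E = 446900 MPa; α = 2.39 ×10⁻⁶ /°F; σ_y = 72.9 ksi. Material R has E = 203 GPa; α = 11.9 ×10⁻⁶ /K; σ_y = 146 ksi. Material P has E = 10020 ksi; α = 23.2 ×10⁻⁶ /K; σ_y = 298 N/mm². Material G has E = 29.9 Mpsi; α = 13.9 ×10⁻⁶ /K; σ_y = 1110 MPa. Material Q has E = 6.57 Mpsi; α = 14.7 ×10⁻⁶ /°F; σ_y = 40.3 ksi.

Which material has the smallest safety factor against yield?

material P

Per material, after unit conversion:
  material Z: E = 446.9, α = 4.30, σ_y = 502.6 → σ = 438 MPa, n = 1.15
  material R: E = 203.0, α = 11.9, σ_y = 1007 → σ = 551 MPa, n = 1.83
  material P: E = 69.09, α = 23.2, σ_y = 298.0 → σ = 365 MPa, n = 0.815
  material G: E = 206.2, α = 13.9, σ_y = 1110 → σ = 653 MPa, n = 1.70
  material Q: E = 45.30, α = 26.5, σ_y = 277.9 → σ = 273 MPa, n = 1.02
Smallest n: material P with n = 0.815.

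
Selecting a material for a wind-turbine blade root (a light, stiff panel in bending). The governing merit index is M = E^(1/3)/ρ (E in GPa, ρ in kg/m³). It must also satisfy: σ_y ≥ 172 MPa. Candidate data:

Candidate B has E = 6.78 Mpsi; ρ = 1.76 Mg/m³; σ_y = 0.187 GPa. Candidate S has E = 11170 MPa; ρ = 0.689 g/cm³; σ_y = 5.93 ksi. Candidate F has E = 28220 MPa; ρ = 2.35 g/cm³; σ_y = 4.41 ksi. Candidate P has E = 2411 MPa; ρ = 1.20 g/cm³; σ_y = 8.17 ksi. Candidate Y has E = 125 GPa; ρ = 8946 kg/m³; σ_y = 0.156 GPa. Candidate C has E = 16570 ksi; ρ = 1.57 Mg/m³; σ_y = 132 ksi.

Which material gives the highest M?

Screen on constraints: σ_y ≥ 172 MPa. Survivors: candidate B, candidate C.
Normalizing units and computing the index:
  candidate B: E = 46.75 GPa, ρ = 1760 kg/m³
  candidate C: E = 114.2 GPa, ρ = 1570 kg/m³
  candidate C: M = 3.09×10⁻³
  candidate B: M = 2.05×10⁻³
Candidate C ranks first.

candidate C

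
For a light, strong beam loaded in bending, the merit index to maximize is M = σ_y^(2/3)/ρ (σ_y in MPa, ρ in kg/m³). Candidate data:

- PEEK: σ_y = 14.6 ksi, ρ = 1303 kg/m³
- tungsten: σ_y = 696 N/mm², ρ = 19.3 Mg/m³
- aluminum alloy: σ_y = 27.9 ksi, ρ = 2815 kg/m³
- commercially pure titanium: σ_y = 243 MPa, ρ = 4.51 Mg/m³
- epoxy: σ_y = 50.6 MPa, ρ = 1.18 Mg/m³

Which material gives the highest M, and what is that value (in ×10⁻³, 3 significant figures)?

Normalizing units and computing the index:
  PEEK: σ_y = 100.7 MPa, ρ = 1303 kg/m³
  tungsten: σ_y = 696.0 MPa, ρ = 19300 kg/m³
  aluminum alloy: σ_y = 192.4 MPa, ρ = 2815 kg/m³
  commercially pure titanium: σ_y = 243.0 MPa, ρ = 4510 kg/m³
  epoxy: σ_y = 50.60 MPa, ρ = 1180 kg/m³
  PEEK: M = 16.6×10⁻³
  aluminum alloy: M = 11.8×10⁻³
  epoxy: M = 11.6×10⁻³
  commercially pure titanium: M = 8.63×10⁻³
  tungsten: M = 4.07×10⁻³
PEEK ranks first.

PEEK, M = 16.6×10⁻³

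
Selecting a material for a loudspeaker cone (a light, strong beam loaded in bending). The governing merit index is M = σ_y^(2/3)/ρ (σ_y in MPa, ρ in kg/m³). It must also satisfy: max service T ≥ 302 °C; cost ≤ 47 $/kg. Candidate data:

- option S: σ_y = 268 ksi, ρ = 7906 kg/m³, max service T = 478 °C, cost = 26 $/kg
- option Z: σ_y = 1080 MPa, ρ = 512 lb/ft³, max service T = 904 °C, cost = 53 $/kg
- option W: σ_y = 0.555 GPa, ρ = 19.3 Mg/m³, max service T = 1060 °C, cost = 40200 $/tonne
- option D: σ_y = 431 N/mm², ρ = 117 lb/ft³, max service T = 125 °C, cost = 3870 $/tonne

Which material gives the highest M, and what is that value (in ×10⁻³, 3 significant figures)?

option S, M = 19.0×10⁻³

Screen on constraints: max service T ≥ 302 °C; cost ≤ 47 $/kg. Survivors: option S, option W.
Putting every candidate on a common basis:
  option S: σ_y = 1848 MPa, ρ = 7906 kg/m³
  option W: σ_y = 555.0 MPa, ρ = 19300 kg/m³
  option S: M = 19.0×10⁻³
  option W: M = 3.50×10⁻³
Highest index: option S.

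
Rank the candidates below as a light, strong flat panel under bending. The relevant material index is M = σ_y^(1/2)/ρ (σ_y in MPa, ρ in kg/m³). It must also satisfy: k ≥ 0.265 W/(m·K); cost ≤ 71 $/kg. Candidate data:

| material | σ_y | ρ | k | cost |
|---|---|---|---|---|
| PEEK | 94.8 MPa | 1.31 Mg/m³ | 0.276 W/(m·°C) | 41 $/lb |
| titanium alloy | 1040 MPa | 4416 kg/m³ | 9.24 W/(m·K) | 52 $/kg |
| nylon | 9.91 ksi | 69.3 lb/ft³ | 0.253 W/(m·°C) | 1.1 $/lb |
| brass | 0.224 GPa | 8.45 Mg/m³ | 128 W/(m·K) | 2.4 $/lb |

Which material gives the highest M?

Screen on constraints: k ≥ 0.265 W/(m·K); cost ≤ 71 $/kg. Survivors: titanium alloy, brass.
Convert each candidate to consistent units, then evaluate M:
  titanium alloy: σ_y = 1040 MPa, ρ = 4416 kg/m³
  brass: σ_y = 224.0 MPa, ρ = 8450 kg/m³
  titanium alloy: M = 7.30×10⁻³
  brass: M = 1.77×10⁻³
Titanium alloy has the largest M.

titanium alloy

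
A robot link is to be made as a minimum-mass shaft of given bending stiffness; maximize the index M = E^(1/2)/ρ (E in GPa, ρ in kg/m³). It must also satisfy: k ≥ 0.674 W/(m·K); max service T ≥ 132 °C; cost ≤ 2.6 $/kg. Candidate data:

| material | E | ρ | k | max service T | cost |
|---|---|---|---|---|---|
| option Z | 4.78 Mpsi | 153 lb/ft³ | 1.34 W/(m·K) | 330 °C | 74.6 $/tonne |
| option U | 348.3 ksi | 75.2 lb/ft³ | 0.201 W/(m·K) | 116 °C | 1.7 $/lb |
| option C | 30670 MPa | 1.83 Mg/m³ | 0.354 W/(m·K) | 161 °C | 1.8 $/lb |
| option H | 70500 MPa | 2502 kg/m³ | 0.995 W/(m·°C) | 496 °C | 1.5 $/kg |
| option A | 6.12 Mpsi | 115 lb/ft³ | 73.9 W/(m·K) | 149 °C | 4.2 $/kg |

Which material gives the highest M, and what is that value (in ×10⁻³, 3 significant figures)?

option H, M = 3.36×10⁻³

Screen on constraints: k ≥ 0.674 W/(m·K); max service T ≥ 132 °C; cost ≤ 2.6 $/kg. Survivors: option Z, option H.
Normalizing units and computing the index:
  option Z: E = 32.96 GPa, ρ = 2451 kg/m³
  option H: E = 70.50 GPa, ρ = 2502 kg/m³
  option H: M = 3.36×10⁻³
  option Z: M = 2.34×10⁻³
Highest index: option H.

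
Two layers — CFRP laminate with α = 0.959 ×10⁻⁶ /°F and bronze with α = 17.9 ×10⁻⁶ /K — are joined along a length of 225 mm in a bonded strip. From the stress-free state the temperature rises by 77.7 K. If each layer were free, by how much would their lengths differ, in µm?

CFRP laminate: α = 0.959×10⁻⁶/°F × 9/5 = 1.73×10⁻⁶/K.
Δα = |1.73 − 17.9|×10⁻⁶/K = 16.2×10⁻⁶/K.
ΔL_mismatch = Δα·L·ΔT = 16.2×10⁻⁶ × 225.0 mm × 77.7 K = 283 µm.

283 µm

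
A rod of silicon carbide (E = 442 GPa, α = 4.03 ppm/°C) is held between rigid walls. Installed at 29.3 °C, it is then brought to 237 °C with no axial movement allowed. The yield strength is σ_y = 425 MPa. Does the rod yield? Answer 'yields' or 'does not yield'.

does not yield

ΔT = 207.7 K. Constrained thermal stress σ = E·α·ΔT = 442.0×10³ MPa × 4.03×10⁻⁶ × 207.7 = 370 MPa (compressive).
Compare to σ_y = 425 MPa: σ < σ_y, so it does not yield.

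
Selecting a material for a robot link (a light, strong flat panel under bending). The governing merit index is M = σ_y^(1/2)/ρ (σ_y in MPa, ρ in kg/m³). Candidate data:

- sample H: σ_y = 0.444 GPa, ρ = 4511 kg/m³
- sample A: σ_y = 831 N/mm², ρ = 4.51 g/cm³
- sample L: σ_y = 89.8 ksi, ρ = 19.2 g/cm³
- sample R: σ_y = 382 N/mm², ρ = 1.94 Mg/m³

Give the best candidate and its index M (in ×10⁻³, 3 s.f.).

Putting every candidate on a common basis:
  sample H: σ_y = 444.0 MPa, ρ = 4511 kg/m³
  sample A: σ_y = 831.0 MPa, ρ = 4510 kg/m³
  sample L: σ_y = 619.1 MPa, ρ = 19200 kg/m³
  sample R: σ_y = 382.0 MPa, ρ = 1940 kg/m³
  sample R: M = 10.1×10⁻³
  sample A: M = 6.39×10⁻³
  sample H: M = 4.67×10⁻³
  sample L: M = 1.30×10⁻³
Sample R has the largest M.

sample R, M = 10.1×10⁻³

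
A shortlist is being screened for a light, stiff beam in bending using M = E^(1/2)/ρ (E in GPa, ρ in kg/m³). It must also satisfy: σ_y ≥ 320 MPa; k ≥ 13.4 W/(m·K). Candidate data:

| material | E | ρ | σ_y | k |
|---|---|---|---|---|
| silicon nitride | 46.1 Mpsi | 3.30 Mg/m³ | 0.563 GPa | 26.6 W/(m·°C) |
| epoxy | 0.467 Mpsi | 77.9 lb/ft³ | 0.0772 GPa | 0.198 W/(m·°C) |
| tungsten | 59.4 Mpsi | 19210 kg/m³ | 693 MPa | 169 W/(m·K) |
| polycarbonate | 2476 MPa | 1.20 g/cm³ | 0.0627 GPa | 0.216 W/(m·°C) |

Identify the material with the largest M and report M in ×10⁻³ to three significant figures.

silicon nitride, M = 5.40×10⁻³

Screen on constraints: σ_y ≥ 320 MPa; k ≥ 13.4 W/(m·K). Survivors: silicon nitride, tungsten.
Putting every candidate on a common basis:
  silicon nitride: E = 317.8 GPa, ρ = 3300 kg/m³
  tungsten: E = 409.5 GPa, ρ = 19210 kg/m³
  silicon nitride: M = 5.40×10⁻³
  tungsten: M = 1.05×10⁻³
Highest index: silicon nitride.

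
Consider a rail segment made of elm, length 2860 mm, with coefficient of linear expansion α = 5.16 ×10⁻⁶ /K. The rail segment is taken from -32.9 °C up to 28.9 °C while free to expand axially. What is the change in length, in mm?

ΔT = 28.9 − (-32.9) = 61.80 K.
ΔL = α·L₀·ΔT = 5.16×10⁻⁶ × 2860 mm × 61.80 K = 0.912 mm.

0.912 mm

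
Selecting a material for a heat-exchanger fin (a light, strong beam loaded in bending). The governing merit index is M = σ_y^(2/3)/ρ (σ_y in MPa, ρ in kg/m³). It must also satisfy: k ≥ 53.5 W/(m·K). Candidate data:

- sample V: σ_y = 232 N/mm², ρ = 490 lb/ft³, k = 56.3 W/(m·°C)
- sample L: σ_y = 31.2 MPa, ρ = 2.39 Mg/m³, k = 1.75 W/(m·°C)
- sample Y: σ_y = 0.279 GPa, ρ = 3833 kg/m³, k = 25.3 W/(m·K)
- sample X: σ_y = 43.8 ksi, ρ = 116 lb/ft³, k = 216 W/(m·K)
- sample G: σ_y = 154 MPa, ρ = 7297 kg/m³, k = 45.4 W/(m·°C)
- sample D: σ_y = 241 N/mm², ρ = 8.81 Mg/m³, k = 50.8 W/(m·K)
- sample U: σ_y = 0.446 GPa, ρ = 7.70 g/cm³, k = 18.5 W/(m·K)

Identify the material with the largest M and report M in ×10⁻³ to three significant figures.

sample X, M = 24.2×10⁻³

Screen on constraints: k ≥ 53.5 W/(m·K). Survivors: sample V, sample X.
After converting to SI:
  sample V: σ_y = 232.0 MPa, ρ = 7849 kg/m³
  sample X: σ_y = 302.0 MPa, ρ = 1858 kg/m³
  sample X: M = 24.2×10⁻³
  sample V: M = 4.81×10⁻³
Sample X has the largest M.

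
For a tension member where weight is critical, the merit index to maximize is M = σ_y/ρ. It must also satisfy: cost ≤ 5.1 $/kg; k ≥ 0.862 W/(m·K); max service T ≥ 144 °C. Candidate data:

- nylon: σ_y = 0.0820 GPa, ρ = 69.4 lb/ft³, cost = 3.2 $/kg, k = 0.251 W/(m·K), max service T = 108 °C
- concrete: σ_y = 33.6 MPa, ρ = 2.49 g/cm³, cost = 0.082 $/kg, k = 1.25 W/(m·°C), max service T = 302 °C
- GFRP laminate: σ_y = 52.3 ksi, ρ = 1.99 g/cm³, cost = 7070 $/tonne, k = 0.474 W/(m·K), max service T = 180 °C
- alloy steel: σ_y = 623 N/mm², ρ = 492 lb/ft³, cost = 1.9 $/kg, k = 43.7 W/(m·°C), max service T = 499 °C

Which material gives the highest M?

alloy steel

Screen on constraints: cost ≤ 5.1 $/kg; k ≥ 0.862 W/(m·K); max service T ≥ 144 °C. Survivors: concrete, alloy steel.
Normalizing units and computing the index:
  concrete: σ_y = 33.60 MPa, ρ = 2490 kg/m³
  alloy steel: σ_y = 623.0 MPa, ρ = 7881 kg/m³
  alloy steel: M = 79.1 kN·m/kg
  concrete: M = 13.5 kN·m/kg
Alloy steel ranks first.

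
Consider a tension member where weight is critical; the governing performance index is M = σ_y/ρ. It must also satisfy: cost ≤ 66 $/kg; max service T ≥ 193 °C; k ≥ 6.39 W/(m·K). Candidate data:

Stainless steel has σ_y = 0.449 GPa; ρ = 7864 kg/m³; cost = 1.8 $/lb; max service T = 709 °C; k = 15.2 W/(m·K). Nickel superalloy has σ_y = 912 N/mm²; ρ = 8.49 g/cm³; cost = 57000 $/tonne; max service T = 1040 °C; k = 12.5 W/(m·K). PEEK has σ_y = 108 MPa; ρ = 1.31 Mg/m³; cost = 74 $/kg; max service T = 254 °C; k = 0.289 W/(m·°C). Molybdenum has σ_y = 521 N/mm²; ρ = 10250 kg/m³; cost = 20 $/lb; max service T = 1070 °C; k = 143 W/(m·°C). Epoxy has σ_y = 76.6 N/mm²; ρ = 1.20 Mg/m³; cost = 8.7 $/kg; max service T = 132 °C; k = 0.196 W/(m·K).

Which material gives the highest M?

nickel superalloy

Screen on constraints: cost ≤ 66 $/kg; max service T ≥ 193 °C; k ≥ 6.39 W/(m·K). Survivors: stainless steel, nickel superalloy, molybdenum.
In SI units:
  stainless steel: σ_y = 449.0 MPa, ρ = 7864 kg/m³
  nickel superalloy: σ_y = 912.0 MPa, ρ = 8490 kg/m³
  molybdenum: σ_y = 521.0 MPa, ρ = 10250 kg/m³
  nickel superalloy: M = 107 kN·m/kg
  stainless steel: M = 57.1 kN·m/kg
  molybdenum: M = 50.8 kN·m/kg
Nickel superalloy ranks first.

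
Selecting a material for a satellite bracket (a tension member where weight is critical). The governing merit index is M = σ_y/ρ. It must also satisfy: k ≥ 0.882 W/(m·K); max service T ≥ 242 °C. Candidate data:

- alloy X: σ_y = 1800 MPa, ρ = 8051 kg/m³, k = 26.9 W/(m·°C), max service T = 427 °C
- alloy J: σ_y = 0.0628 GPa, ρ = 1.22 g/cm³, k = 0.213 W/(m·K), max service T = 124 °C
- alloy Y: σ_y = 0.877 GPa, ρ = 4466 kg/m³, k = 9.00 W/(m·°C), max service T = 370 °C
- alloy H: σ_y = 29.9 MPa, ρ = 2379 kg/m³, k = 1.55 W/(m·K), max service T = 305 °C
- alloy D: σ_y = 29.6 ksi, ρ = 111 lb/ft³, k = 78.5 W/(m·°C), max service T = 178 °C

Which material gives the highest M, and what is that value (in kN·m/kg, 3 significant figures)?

alloy X, M = 224 kN·m/kg

Screen on constraints: k ≥ 0.882 W/(m·K); max service T ≥ 242 °C. Survivors: alloy X, alloy Y, alloy H.
Convert each candidate to consistent units, then evaluate M:
  alloy X: σ_y = 1800 MPa, ρ = 8051 kg/m³
  alloy Y: σ_y = 877.0 MPa, ρ = 4466 kg/m³
  alloy H: σ_y = 29.90 MPa, ρ = 2379 kg/m³
  alloy X: M = 224 kN·m/kg
  alloy Y: M = 196 kN·m/kg
  alloy H: M = 12.6 kN·m/kg
Highest index: alloy X.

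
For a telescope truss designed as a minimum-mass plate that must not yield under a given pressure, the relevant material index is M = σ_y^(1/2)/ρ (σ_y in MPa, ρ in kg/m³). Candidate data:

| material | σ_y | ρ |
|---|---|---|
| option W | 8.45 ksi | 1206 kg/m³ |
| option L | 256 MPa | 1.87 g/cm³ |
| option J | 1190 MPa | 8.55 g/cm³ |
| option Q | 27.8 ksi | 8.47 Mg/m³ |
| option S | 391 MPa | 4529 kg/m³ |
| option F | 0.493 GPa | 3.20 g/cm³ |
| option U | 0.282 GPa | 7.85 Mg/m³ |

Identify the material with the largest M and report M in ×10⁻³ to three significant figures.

option L, M = 8.56×10⁻³

Convert each candidate to consistent units, then evaluate M:
  option W: σ_y = 58.26 MPa, ρ = 1206 kg/m³
  option L: σ_y = 256.0 MPa, ρ = 1870 kg/m³
  option J: σ_y = 1190 MPa, ρ = 8550 kg/m³
  option Q: σ_y = 191.7 MPa, ρ = 8470 kg/m³
  option S: σ_y = 391.0 MPa, ρ = 4529 kg/m³
  option F: σ_y = 493.0 MPa, ρ = 3200 kg/m³
  option U: σ_y = 282.0 MPa, ρ = 7850 kg/m³
  option L: M = 8.56×10⁻³
  option F: M = 6.94×10⁻³
  option W: M = 6.33×10⁻³
  option S: M = 4.37×10⁻³
  option J: M = 4.03×10⁻³
  option U: M = 2.14×10⁻³
  option Q: M = 1.63×10⁻³
Option L has the largest M.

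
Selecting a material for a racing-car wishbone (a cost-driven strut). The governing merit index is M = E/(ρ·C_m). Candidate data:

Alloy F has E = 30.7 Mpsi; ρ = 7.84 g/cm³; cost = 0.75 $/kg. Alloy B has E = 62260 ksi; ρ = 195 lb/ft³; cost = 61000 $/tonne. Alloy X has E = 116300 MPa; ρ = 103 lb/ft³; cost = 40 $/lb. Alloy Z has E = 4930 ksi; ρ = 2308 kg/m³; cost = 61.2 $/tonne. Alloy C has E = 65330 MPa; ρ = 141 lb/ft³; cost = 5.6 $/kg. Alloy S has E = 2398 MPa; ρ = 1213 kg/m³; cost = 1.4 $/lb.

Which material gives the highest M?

alloy Z

After converting to SI:
  alloy F: E = 211.7 GPa, ρ = 7840 kg/m³, cost = 0.7500 $/kg
  alloy B: E = 429.3 GPa, ρ = 3124 kg/m³, cost = 61.00 $/kg
  alloy X: E = 116.3 GPa, ρ = 1650 kg/m³, cost = 88.18 $/kg
  alloy Z: E = 33.99 GPa, ρ = 2308 kg/m³, cost = 0.06120 $/kg
  alloy C: E = 65.33 GPa, ρ = 2259 kg/m³, cost = 5.600 $/kg
  alloy S: E = 2.398 GPa, ρ = 1213 kg/m³, cost = 3.086 $/kg
  alloy Z: M = 241 MN·m per $
  alloy F: M = 36.0 MN·m per $
  alloy C: M = 5.17 MN·m per $
  alloy B: M = 2.25 MN·m per $
  alloy X: M = 0.799 MN·m per $
  alloy S: M = 0.641 MN·m per $
Highest index: alloy Z.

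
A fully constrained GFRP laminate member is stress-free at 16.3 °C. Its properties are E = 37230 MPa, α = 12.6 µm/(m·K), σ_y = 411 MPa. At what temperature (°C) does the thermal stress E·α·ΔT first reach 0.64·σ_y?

E = 37230 MPa = 37.23 GPa.
E·α·ΔT = 263.0 MPa ⇒ ΔT = 263.0 / (37.23×10³ × 12.6×10⁻⁶) = 560.7 K.
T = 16.3 + 560.7 = 577.0 °C.

577 °C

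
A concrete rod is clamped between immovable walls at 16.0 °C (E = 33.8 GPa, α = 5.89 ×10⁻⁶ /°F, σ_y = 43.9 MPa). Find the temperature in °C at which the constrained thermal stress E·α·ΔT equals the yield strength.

α = 5.89×10⁻⁶/°F × 9/5 = 10.6×10⁻⁶/K.
E·α·ΔT = 43.90 MPa ⇒ ΔT = 43.90 / (33.80×10³ × 10.6×10⁻⁶) = 122.5 K.
T = 16.0 + 122.5 = 138.5 °C.

139 °C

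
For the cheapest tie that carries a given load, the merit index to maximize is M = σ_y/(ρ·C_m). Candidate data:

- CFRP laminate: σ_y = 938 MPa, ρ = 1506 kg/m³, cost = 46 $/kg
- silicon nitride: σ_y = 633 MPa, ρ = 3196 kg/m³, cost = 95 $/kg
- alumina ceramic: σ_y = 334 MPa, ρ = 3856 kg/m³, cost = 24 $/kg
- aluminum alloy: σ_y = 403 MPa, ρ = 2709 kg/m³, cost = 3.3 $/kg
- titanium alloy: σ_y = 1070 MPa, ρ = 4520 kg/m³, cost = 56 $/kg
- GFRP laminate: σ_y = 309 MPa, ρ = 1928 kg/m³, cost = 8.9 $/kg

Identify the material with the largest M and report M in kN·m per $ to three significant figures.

Evaluate M for each candidate:
  aluminum alloy: M = 45.1 kN·m per $
  GFRP laminate: M = 18.0 kN·m per $
  CFRP laminate: M = 13.5 kN·m per $
  titanium alloy: M = 4.23 kN·m per $
  alumina ceramic: M = 3.61 kN·m per $
  silicon nitride: M = 2.08 kN·m per $
Highest index: aluminum alloy.

aluminum alloy, M = 45.1 kN·m per $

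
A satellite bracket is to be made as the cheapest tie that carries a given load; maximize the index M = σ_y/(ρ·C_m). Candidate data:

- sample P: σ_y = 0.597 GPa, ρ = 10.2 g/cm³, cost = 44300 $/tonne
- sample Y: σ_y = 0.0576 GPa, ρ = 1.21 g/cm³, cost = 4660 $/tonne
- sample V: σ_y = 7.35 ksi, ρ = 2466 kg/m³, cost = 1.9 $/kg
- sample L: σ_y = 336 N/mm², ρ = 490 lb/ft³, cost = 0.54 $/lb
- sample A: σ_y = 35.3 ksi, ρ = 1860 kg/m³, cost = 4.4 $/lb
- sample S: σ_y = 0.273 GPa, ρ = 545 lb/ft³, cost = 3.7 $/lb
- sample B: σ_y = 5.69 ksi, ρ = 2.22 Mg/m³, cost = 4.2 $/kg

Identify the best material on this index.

sample L

After converting to SI:
  sample P: σ_y = 597.0 MPa, ρ = 10200 kg/m³, cost = 44.30 $/kg
  sample Y: σ_y = 57.60 MPa, ρ = 1210 kg/m³, cost = 4.660 $/kg
  sample V: σ_y = 50.68 MPa, ρ = 2466 kg/m³, cost = 1.900 $/kg
  sample L: σ_y = 336.0 MPa, ρ = 7849 kg/m³, cost = 1.190 $/kg
  sample A: σ_y = 243.4 MPa, ρ = 1860 kg/m³, cost = 9.700 $/kg
  sample S: σ_y = 273.0 MPa, ρ = 8730 kg/m³, cost = 8.157 $/kg
  sample B: σ_y = 39.23 MPa, ρ = 2220 kg/m³, cost = 4.200 $/kg
  sample L: M = 36.0 kN·m per $
  sample A: M = 13.5 kN·m per $
  sample V: M = 10.8 kN·m per $
  sample Y: M = 10.2 kN·m per $
  sample B: M = 4.21 kN·m per $
  sample S: M = 3.83 kN·m per $
  sample P: M = 1.32 kN·m per $
Sample L has the largest M.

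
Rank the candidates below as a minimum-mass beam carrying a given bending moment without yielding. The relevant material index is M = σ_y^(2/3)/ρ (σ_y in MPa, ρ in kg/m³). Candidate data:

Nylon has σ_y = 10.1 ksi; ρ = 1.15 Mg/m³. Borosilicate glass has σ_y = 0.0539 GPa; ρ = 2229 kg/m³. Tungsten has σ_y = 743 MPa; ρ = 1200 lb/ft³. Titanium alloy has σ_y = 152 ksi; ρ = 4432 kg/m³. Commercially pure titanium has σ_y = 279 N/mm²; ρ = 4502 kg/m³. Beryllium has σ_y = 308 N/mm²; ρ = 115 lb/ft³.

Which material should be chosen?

Normalizing units and computing the index:
  nylon: σ_y = 69.64 MPa, ρ = 1150 kg/m³
  borosilicate glass: σ_y = 53.90 MPa, ρ = 2229 kg/m³
  tungsten: σ_y = 743.0 MPa, ρ = 19220 kg/m³
  titanium alloy: σ_y = 1048 MPa, ρ = 4432 kg/m³
  commercially pure titanium: σ_y = 279.0 MPa, ρ = 4502 kg/m³
  beryllium: σ_y = 308.0 MPa, ρ = 1842 kg/m³
  beryllium: M = 24.8×10⁻³
  titanium alloy: M = 23.3×10⁻³
  nylon: M = 14.7×10⁻³
  commercially pure titanium: M = 9.48×10⁻³
  borosilicate glass: M = 6.40×10⁻³
  tungsten: M = 4.27×10⁻³
Beryllium ranks first.

beryllium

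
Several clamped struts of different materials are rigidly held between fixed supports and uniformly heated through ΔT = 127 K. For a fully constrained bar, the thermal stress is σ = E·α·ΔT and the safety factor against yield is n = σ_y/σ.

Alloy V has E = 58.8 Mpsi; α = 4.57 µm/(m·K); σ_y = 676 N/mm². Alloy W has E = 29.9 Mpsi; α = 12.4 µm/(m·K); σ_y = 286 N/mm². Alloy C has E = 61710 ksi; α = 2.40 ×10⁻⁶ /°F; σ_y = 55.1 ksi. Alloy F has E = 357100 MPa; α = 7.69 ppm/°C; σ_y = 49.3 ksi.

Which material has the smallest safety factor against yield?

alloy W

Per material, after unit conversion:
  alloy V: E = 405.4, α = 4.57, σ_y = 676.0 → σ = 235 MPa, n = 2.87
  alloy W: E = 206.2, α = 12.4, σ_y = 286.0 → σ = 325 MPa, n = 0.881
  alloy C: E = 425.5, α = 4.32, σ_y = 379.9 → σ = 233 MPa, n = 1.63
  alloy F: E = 357.1, α = 7.69, σ_y = 339.9 → σ = 349 MPa, n = 0.975
Smallest n: alloy W with n = 0.881.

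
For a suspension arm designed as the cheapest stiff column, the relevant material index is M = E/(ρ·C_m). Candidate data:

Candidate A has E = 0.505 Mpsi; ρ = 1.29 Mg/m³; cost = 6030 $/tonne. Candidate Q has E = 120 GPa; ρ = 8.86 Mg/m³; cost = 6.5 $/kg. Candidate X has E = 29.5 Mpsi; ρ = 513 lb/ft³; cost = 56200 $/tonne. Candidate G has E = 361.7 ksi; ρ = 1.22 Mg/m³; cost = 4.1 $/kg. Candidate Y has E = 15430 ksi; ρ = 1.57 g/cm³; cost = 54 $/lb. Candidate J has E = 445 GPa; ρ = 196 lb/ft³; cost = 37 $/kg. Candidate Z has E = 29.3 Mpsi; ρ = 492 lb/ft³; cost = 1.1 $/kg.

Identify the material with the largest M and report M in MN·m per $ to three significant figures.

candidate Z, M = 23.3 MN·m per $

Convert each candidate to consistent units, then evaluate M:
  candidate A: E = 3.482 GPa, ρ = 1290 kg/m³, cost = 6.030 $/kg
  candidate Q: E = 120.0 GPa, ρ = 8860 kg/m³, cost = 6.500 $/kg
  candidate X: E = 203.4 GPa, ρ = 8217 kg/m³, cost = 56.20 $/kg
  candidate G: E = 2.494 GPa, ρ = 1220 kg/m³, cost = 4.100 $/kg
  candidate Y: E = 106.4 GPa, ρ = 1570 kg/m³, cost = 119.0 $/kg
  candidate J: E = 445.0 GPa, ρ = 3140 kg/m³, cost = 37.00 $/kg
  candidate Z: E = 202.0 GPa, ρ = 7881 kg/m³, cost = 1.100 $/kg
  candidate Z: M = 23.3 MN·m per $
  candidate J: M = 3.83 MN·m per $
  candidate Q: M = 2.08 MN·m per $
  candidate Y: M = 0.569 MN·m per $
  candidate G: M = 0.499 MN·m per $
  candidate A: M = 0.448 MN·m per $
  candidate X: M = 0.440 MN·m per $
Candidate Z has the largest M.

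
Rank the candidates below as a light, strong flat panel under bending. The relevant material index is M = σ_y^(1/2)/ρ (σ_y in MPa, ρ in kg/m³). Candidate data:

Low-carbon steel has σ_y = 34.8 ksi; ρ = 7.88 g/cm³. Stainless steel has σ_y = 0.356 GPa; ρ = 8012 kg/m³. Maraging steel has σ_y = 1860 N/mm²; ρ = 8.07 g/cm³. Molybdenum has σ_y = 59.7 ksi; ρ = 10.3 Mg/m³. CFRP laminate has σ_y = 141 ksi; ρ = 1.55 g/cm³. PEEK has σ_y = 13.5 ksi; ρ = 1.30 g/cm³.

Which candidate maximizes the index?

CFRP laminate

Putting every candidate on a common basis:
  low-carbon steel: σ_y = 239.9 MPa, ρ = 7880 kg/m³
  stainless steel: σ_y = 356.0 MPa, ρ = 8012 kg/m³
  maraging steel: σ_y = 1860 MPa, ρ = 8070 kg/m³
  molybdenum: σ_y = 411.6 MPa, ρ = 10300 kg/m³
  CFRP laminate: σ_y = 972.2 MPa, ρ = 1550 kg/m³
  PEEK: σ_y = 93.08 MPa, ρ = 1300 kg/m³
  CFRP laminate: M = 20.1×10⁻³
  PEEK: M = 7.42×10⁻³
  maraging steel: M = 5.34×10⁻³
  stainless steel: M = 2.35×10⁻³
  molybdenum: M = 1.97×10⁻³
  low-carbon steel: M = 1.97×10⁻³
The maximum is for CFRP laminate.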